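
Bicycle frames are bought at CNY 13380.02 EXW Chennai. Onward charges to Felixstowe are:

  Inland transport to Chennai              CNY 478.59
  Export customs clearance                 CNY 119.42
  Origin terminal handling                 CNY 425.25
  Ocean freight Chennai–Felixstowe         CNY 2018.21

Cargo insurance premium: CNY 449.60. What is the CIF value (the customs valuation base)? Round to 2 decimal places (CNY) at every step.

CIF value: CNY 16871.09

CIF = EXW price + pre-shipment costs + freight + insurance
CIF = 13380.02 + 478.59 + 119.42 + 425.25 + 2018.21 + 449.60 = 16871.09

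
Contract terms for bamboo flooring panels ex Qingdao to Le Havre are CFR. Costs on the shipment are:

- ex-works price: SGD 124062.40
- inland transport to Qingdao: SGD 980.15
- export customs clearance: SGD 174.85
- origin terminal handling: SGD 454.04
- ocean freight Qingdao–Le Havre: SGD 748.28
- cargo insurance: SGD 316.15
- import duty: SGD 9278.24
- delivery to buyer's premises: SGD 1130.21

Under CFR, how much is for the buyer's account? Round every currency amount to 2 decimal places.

CFR: the seller pays costs through ocean freight to the destination port, but not insurance.
Seller's account: goods 124062.40 + inland to port 980.15 + export clearance 174.85 + origin terminal 454.04 + freight 748.28 = 126419.72
Buyer's account: insurance 316.15 + duty 9278.24 + delivery 1130.21 = 10724.60

Buyer's account: SGD 10724.60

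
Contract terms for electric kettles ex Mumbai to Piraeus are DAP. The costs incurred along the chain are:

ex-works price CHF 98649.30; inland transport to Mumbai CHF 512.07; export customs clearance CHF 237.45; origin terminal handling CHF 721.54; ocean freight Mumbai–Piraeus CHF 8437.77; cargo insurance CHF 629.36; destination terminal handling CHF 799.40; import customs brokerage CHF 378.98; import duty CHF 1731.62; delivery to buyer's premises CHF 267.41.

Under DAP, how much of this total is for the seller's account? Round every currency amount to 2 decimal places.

Seller's account: CHF 110254.30

DAP: the seller bears all costs to the named destination except import duty and clearance.
Seller's account: goods 98649.30 + inland to port 512.07 + export clearance 237.45 + origin terminal 721.54 + freight 8437.77 + insurance 629.36 + destination terminal 799.40 + delivery 267.41 = 110254.30
Buyer's account: brokerage 378.98 + duty 1731.62 = 2110.60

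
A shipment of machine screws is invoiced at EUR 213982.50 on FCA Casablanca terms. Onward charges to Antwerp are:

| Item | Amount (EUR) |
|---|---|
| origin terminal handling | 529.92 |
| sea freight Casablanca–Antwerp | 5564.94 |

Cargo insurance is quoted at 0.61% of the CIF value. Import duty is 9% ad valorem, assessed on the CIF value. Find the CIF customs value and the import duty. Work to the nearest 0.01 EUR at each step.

CIF value: EUR 221428.07; import duty: EUR 19928.53

Let C be the CIF value. C = FCA price + pre-shipment costs + freight + 0.61% × C
C − 0.61% × C = 213982.50 + 529.92 + 5564.94
0.9939 × C = 220077.36
C = 220077.36 / 0.9939 = 221428.07
Insurance premium = 0.61% × 221428.07 = 1350.71
Import duty = 221428.07 × 9% = 19928.53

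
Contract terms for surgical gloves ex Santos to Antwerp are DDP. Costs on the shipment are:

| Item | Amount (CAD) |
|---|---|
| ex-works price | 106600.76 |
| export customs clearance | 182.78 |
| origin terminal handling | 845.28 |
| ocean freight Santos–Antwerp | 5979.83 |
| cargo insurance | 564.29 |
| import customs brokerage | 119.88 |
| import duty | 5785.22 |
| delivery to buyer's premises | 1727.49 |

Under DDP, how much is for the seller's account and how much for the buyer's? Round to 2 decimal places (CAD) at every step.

Seller: CAD 121805.53; buyer: CAD 0.00

DDP: the seller bears all costs including import duty.
Seller's account: goods 106600.76 + export clearance 182.78 + origin terminal 845.28 + freight 5979.83 + insurance 564.29 + brokerage 119.88 + duty 5785.22 + delivery 1727.49 = 121805.53
Buyer's account: 0.00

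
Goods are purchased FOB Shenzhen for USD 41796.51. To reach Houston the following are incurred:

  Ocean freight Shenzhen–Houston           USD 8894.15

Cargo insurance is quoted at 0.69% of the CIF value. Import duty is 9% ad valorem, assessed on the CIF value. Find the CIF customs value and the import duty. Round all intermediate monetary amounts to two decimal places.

CIF value: USD 51042.86; import duty: USD 4593.86

Let C be the CIF value. C = FOB price + freight + 0.69% × C
C − 0.69% × C = 41796.51 + 8894.15
0.9931 × C = 50690.66
C = 50690.66 / 0.9931 = 51042.86
Insurance premium = 0.69% × 51042.86 = 352.20
Import duty = 51042.86 × 9% = 4593.86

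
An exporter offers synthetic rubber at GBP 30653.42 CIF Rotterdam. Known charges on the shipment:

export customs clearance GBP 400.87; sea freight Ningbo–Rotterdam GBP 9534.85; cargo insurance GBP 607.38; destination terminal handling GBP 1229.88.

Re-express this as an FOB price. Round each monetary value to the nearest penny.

Not relevant to the conversion: export clearance — on the seller under both CIF and FOB; already in the CIF price and stays in the FOB price. destination terminal — on the buyer under both terms; not part of either seller's price.
From CIF to FOB, the seller no longer bears: freight, insurance.
FOB price = 30653.42 − 9534.85 − 607.38 = 20511.19

FOB price: GBP 20511.19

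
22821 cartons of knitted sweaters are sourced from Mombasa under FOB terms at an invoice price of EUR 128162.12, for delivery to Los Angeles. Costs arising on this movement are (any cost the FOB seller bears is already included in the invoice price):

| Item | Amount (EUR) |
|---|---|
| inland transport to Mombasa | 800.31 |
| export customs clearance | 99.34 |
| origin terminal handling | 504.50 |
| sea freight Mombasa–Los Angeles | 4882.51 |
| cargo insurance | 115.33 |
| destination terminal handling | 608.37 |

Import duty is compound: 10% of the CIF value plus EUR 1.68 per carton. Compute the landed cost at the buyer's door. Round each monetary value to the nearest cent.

FOB: the seller bears costs until goods are on board at the origin port; the buyer bears freight, insurance and all costs thereafter.
Already in the invoice (seller's account under FOB): inland to port, export clearance, origin terminal — exclude.
CIF value = FOB price + freight + insurance = 128162.12 + 4882.51 + 115.33 = 133159.96
Ad valorem component: 133159.96 × 10% = 13316.00
Specific component: 22821 × 1.68 = 38339.28
Import duty = 13316.00 + 38339.28 = 51655.28
Buyer bears: freight 4882.51 + insurance 115.33 + destination terminal 608.37 + duty 51655.28 = 57261.49
Landed cost = invoice 128162.12 + 57261.49 = 185423.61

Total landed cost: EUR 185423.61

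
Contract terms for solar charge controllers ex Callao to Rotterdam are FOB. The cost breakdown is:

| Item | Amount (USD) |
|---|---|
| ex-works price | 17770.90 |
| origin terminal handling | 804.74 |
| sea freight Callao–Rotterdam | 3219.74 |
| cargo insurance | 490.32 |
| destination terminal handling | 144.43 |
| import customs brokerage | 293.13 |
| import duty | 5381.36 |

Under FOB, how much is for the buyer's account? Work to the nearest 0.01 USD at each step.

FOB: the seller bears costs until goods are on board at the origin port; the buyer bears freight, insurance and all costs thereafter.
Seller's account: goods 17770.90 + origin terminal 804.74 = 18575.64
Buyer's account: freight 3219.74 + insurance 490.32 + destination terminal 144.43 + brokerage 293.13 + duty 5381.36 = 9528.98

Buyer's account: USD 9528.98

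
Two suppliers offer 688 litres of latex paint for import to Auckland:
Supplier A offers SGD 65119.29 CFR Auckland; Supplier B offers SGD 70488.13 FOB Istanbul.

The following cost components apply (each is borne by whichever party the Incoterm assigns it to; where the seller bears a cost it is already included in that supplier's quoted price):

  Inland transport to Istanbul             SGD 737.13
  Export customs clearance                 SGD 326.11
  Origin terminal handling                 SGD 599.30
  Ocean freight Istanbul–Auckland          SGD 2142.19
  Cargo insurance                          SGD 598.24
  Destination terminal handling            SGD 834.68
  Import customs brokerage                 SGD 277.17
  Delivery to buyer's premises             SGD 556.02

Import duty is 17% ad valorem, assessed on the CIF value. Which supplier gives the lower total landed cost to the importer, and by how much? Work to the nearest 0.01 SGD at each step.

Supplier A is cheaper by SGD 8787.91

Supplier A (CFR):
CIF value = CFR price + insurance = 65119.29 + 598.24 = 65717.53
Import duty = 65717.53 × 17% = 11171.98
Buyer bears (A): 598.24 + 834.68 + 277.17 + 556.02 = 2266.11
Landed cost (A) = invoice 65119.29 + 2266.11 + duty 11171.98 = 78557.38
Supplier B (FOB):
CIF value = FOB price + freight + insurance = 70488.13 + 2142.19 + 598.24 = 73228.56
Import duty = 73228.56 × 17% = 12448.86
Buyer bears (B): 2142.19 + 598.24 + 834.68 + 277.17 + 556.02 = 4408.30
Landed cost (B) = invoice 70488.13 + 4408.30 + duty 12448.86 = 87345.29
Difference = |78557.38 − 87345.29| = 8787.91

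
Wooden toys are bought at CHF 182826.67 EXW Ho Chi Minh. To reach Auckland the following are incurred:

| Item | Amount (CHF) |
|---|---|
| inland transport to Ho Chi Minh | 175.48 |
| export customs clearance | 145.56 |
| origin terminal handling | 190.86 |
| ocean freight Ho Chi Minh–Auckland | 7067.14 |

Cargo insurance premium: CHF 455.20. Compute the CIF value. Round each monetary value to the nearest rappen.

CIF value: CHF 190860.91

CIF = EXW price + pre-shipment costs + freight + insurance
CIF = 182826.67 + 175.48 + 145.56 + 190.86 + 7067.14 + 455.20 = 190860.91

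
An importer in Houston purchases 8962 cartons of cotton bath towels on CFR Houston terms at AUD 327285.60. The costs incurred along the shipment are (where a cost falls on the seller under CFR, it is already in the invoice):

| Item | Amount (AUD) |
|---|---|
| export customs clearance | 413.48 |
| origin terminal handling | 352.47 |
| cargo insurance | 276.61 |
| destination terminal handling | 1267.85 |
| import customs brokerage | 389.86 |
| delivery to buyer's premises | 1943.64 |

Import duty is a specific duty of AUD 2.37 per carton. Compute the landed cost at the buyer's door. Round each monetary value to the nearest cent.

CFR: the seller pays costs through ocean freight to the destination port, but not insurance.
Already in the invoice (seller's account under CFR): export clearance, origin terminal — exclude.
CIF value = CFR price + insurance = 327285.60 + 276.61 = 327562.21
Import duty = 8962 × 2.37 = 21239.94
Buyer bears: insurance 276.61 + destination terminal 1267.85 + brokerage 389.86 + delivery 1943.64 + duty 21239.94 = 25117.90
Landed cost = invoice 327285.60 + 25117.90 = 352403.50

Total landed cost: AUD 352403.50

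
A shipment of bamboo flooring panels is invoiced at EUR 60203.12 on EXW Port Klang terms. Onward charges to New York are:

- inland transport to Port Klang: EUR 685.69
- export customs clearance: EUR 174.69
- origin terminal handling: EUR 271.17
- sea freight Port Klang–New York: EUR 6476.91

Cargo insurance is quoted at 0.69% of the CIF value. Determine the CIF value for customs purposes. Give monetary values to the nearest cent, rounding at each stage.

CIF value: EUR 68282.73

Let C be the CIF value. C = EXW price + pre-shipment costs + freight + 0.69% × C
C − 0.69% × C = 60203.12 + 685.69 + 174.69 + 271.17 + 6476.91
0.9931 × C = 67811.58
C = 67811.58 / 0.9931 = 68282.73
Insurance premium = 0.69% × 68282.73 = 471.15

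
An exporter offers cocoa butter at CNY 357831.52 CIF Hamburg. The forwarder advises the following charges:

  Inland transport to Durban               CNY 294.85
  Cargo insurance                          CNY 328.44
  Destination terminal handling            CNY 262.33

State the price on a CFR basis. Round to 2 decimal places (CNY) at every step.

CFR price: CNY 357503.08

Not relevant to the conversion: inland to port — on the seller under both CIF and CFR; already in the CIF price and stays in the CFR price. destination terminal — on the buyer under both terms; not part of either seller's price.
From CIF to CFR, the seller no longer bears: insurance.
CFR price = 357831.52 − 328.44 = 357503.08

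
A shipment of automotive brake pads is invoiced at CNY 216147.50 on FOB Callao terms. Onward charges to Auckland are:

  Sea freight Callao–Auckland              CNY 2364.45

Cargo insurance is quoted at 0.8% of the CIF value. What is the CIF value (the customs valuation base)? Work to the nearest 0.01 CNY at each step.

CIF value: CNY 220274.14

Let C be the CIF value. C = FOB price + freight + 0.8% × C
C − 0.8% × C = 216147.50 + 2364.45
0.992 × C = 218511.95
C = 218511.95 / 0.992 = 220274.14
Insurance premium = 0.8% × 220274.14 = 1762.19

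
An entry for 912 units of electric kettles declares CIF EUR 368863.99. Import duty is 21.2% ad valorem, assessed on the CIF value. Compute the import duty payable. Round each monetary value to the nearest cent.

Import duty = 368863.99 × 21.2% = 78199.17

Import duty: EUR 78199.17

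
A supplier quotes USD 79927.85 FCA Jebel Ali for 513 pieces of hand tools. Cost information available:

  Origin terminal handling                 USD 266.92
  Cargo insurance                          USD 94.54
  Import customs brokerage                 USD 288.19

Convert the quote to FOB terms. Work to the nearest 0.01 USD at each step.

Not relevant to the conversion: brokerage, insurance — on the buyer under both terms; not part of either seller's price.
From FCA to FOB, the seller additionally bears: origin terminal.
FOB price = 79927.85 + 266.92 = 80194.77

FOB price: USD 80194.77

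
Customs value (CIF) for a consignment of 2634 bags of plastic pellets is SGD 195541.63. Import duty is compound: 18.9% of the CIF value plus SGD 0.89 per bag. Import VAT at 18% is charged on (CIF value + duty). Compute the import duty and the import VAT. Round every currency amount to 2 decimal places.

Ad valorem component: 195541.63 × 18.9% = 36957.37
Specific component: 2634 × 0.89 = 2344.26
Import duty = 36957.37 + 2344.26 = 39301.63
VAT base = CIF + duty = 195541.63 + 39301.63 = 234843.26
Import VAT = 234843.26 × 18% = 42271.79

Import duty: SGD 39301.63; import VAT: SGD 42271.79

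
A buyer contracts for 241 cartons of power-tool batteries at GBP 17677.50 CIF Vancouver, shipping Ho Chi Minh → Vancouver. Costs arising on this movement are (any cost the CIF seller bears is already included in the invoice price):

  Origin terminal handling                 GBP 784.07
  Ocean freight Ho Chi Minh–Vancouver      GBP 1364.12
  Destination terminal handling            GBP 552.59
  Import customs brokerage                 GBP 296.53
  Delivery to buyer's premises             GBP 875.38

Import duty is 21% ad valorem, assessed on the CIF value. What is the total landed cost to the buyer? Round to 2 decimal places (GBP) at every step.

CIF: the seller pays costs through ocean freight and marine insurance to the destination port.
Already in the invoice (seller's account under CIF): origin terminal, freight — exclude.
The CIF price already equals the CIF value: 17677.50
Import duty = 17677.50 × 21% = 3712.28
Buyer bears: destination terminal 552.59 + brokerage 296.53 + delivery 875.38 + duty 3712.28 = 5436.78
Landed cost = invoice 17677.50 + 5436.78 = 23114.28

Total landed cost: GBP 23114.28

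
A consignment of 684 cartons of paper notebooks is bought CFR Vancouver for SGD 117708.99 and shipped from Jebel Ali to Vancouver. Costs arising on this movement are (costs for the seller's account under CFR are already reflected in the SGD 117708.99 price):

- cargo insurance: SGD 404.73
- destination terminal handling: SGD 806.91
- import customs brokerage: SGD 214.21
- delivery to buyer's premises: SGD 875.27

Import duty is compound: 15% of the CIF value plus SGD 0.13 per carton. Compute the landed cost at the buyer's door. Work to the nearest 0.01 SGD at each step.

Total landed cost: SGD 137816.09

CFR: the seller pays costs through ocean freight to the destination port, but not insurance.
CIF value = CFR price + insurance = 117708.99 + 404.73 = 118113.72
Ad valorem component: 118113.72 × 15% = 17717.06
Specific component: 684 × 0.13 = 88.92
Import duty = 17717.06 + 88.92 = 17805.98
Buyer bears: insurance 404.73 + destination terminal 806.91 + brokerage 214.21 + delivery 875.27 + duty 17805.98 = 20107.10
Landed cost = invoice 117708.99 + 20107.10 = 137816.09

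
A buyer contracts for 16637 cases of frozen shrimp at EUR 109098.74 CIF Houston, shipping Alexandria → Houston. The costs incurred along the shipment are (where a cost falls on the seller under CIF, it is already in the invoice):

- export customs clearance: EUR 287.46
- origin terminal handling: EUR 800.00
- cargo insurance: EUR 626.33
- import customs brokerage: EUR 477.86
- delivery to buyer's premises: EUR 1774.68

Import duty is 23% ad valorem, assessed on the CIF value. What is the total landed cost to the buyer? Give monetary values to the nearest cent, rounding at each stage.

CIF: the seller pays costs through ocean freight and marine insurance to the destination port.
Already in the invoice (seller's account under CIF): export clearance, origin terminal, insurance — exclude.
The CIF price already equals the CIF value: 109098.74
Import duty = 109098.74 × 23% = 25092.71
Buyer bears: brokerage 477.86 + delivery 1774.68 + duty 25092.71 = 27345.25
Landed cost = invoice 109098.74 + 27345.25 = 136443.99

Total landed cost: EUR 136443.99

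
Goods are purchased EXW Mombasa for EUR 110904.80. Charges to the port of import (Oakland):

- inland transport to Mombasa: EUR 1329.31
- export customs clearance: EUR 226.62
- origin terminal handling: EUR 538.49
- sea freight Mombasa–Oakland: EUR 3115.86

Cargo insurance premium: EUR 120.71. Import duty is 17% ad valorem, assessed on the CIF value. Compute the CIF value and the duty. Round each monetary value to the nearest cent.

CIF value: EUR 116235.79; import duty: EUR 19760.08

CIF = EXW price + pre-shipment costs + freight + insurance
CIF = 110904.80 + 1329.31 + 226.62 + 538.49 + 3115.86 + 120.71 = 116235.79
Import duty = 116235.79 × 17% = 19760.08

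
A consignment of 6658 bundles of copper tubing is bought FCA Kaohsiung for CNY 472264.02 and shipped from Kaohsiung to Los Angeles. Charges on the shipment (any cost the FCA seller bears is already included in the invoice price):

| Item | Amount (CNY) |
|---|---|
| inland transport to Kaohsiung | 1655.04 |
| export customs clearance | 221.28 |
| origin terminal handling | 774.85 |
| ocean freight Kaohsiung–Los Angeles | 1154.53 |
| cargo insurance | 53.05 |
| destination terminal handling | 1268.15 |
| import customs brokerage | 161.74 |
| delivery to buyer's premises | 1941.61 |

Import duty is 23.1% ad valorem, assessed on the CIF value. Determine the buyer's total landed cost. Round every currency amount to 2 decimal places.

FCA: the seller delivers export-cleared goods to the carrier; the buyer bears costs from that point.
Already in the invoice (seller's account under FCA): inland to port, export clearance — exclude.
CIF value = FCA price + origin terminal + freight + insurance = 472264.02 + 774.85 + 1154.53 + 53.05 = 474246.45
Import duty = 474246.45 × 23.1% = 109550.93
Buyer bears: origin terminal 774.85 + freight 1154.53 + insurance 53.05 + destination terminal 1268.15 + brokerage 161.74 + delivery 1941.61 + duty 109550.93 = 114904.86
Landed cost = invoice 472264.02 + 114904.86 = 587168.88

Total landed cost: CNY 587168.88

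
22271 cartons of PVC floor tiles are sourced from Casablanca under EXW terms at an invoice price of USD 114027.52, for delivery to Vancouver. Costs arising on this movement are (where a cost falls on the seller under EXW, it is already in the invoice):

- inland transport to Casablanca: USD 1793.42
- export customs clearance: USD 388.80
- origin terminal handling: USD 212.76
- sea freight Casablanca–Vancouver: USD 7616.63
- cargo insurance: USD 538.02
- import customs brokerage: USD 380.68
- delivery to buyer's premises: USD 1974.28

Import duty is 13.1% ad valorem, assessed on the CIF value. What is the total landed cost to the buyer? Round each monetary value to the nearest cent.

Total landed cost: USD 143251.72

EXW: the seller makes goods available at their premises; the buyer bears all onward costs.
CIF value = EXW price + inland to port + export clearance + origin terminal + freight + insurance = 114027.52 + 1793.42 + 388.80 + 212.76 + 7616.63 + 538.02 = 124577.15
Import duty = 124577.15 × 13.1% = 16319.61
Buyer bears: inland to port 1793.42 + export clearance 388.80 + origin terminal 212.76 + freight 7616.63 + insurance 538.02 + brokerage 380.68 + delivery 1974.28 + duty 16319.61 = 29224.20
Landed cost = invoice 114027.52 + 29224.20 = 143251.72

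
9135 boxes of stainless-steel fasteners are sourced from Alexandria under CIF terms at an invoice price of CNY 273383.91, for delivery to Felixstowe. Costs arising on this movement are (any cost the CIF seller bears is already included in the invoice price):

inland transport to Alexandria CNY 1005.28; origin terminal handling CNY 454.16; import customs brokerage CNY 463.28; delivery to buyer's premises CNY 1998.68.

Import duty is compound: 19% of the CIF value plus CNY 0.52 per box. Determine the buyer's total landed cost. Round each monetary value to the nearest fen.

CIF: the seller pays costs through ocean freight and marine insurance to the destination port.
Already in the invoice (seller's account under CIF): inland to port, origin terminal — exclude.
The CIF price already equals the CIF value: 273383.91
Ad valorem component: 273383.91 × 19% = 51942.94
Specific component: 9135 × 0.52 = 4750.20
Import duty = 51942.94 + 4750.20 = 56693.14
Buyer bears: brokerage 463.28 + delivery 1998.68 + duty 56693.14 = 59155.10
Landed cost = invoice 273383.91 + 59155.10 = 332539.01

Total landed cost: CNY 332539.01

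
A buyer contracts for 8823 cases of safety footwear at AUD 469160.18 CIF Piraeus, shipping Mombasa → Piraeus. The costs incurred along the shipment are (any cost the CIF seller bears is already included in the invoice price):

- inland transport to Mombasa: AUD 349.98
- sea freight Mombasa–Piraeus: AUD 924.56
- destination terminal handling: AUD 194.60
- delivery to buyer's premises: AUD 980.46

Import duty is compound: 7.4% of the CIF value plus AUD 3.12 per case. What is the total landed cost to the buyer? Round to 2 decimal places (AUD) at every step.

CIF: the seller pays costs through ocean freight and marine insurance to the destination port.
Already in the invoice (seller's account under CIF): inland to port, freight — exclude.
The CIF price already equals the CIF value: 469160.18
Ad valorem component: 469160.18 × 7.4% = 34717.85
Specific component: 8823 × 3.12 = 27527.76
Import duty = 34717.85 + 27527.76 = 62245.61
Buyer bears: destination terminal 194.60 + delivery 980.46 + duty 62245.61 = 63420.67
Landed cost = invoice 469160.18 + 63420.67 = 532580.85

Total landed cost: AUD 532580.85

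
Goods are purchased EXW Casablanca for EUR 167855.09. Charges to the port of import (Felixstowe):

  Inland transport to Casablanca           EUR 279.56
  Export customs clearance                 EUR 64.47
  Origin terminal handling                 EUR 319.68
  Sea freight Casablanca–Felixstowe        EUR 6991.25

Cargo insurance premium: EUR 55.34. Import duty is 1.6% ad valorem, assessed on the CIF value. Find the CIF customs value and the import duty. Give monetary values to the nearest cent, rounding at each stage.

CIF = EXW price + pre-shipment costs + freight + insurance
CIF = 167855.09 + 279.56 + 64.47 + 319.68 + 6991.25 + 55.34 = 175565.39
Import duty = 175565.39 × 1.6% = 2809.05

CIF value: EUR 175565.39; import duty: EUR 2809.05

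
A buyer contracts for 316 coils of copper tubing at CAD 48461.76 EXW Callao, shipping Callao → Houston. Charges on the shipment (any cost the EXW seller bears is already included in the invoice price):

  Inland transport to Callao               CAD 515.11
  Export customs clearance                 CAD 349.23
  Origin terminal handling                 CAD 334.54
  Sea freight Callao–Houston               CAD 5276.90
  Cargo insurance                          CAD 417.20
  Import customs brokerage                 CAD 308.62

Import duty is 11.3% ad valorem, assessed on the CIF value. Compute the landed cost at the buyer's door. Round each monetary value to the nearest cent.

Total landed cost: CAD 61918.45

EXW: the seller makes goods available at their premises; the buyer bears all onward costs.
CIF value = EXW price + inland to port + export clearance + origin terminal + freight + insurance = 48461.76 + 515.11 + 349.23 + 334.54 + 5276.90 + 417.20 = 55354.74
Import duty = 55354.74 × 11.3% = 6255.09
Buyer bears: inland to port 515.11 + export clearance 349.23 + origin terminal 334.54 + freight 5276.90 + insurance 417.20 + brokerage 308.62 + duty 6255.09 = 13456.69
Landed cost = invoice 48461.76 + 13456.69 = 61918.45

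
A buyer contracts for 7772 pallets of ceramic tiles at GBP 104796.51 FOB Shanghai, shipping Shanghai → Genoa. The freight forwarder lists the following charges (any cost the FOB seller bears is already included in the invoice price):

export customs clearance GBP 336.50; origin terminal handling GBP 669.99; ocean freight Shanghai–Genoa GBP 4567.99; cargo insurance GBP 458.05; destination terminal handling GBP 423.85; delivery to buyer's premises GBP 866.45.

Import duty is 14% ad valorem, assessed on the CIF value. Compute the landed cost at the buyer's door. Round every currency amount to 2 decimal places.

FOB: the seller bears costs until goods are on board at the origin port; the buyer bears freight, insurance and all costs thereafter.
Already in the invoice (seller's account under FOB): export clearance, origin terminal — exclude.
CIF value = FOB price + freight + insurance = 104796.51 + 4567.99 + 458.05 = 109822.55
Import duty = 109822.55 × 14% = 15375.16
Buyer bears: freight 4567.99 + insurance 458.05 + destination terminal 423.85 + delivery 866.45 + duty 15375.16 = 21691.50
Landed cost = invoice 104796.51 + 21691.50 = 126488.01

Total landed cost: GBP 126488.01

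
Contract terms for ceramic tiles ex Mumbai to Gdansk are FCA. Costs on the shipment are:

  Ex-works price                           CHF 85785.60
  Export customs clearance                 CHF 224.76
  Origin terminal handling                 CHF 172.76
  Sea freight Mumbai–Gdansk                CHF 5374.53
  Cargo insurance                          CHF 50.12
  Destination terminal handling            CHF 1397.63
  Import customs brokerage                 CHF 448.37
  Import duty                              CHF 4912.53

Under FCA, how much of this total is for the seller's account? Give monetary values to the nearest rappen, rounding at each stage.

FCA: the seller delivers export-cleared goods to the carrier; the buyer bears costs from that point.
Seller's account: goods 85785.60 + export clearance 224.76 = 86010.36
Buyer's account: origin terminal 172.76 + freight 5374.53 + insurance 50.12 + destination terminal 1397.63 + brokerage 448.37 + duty 4912.53 = 12355.94

Seller's account: CHF 86010.36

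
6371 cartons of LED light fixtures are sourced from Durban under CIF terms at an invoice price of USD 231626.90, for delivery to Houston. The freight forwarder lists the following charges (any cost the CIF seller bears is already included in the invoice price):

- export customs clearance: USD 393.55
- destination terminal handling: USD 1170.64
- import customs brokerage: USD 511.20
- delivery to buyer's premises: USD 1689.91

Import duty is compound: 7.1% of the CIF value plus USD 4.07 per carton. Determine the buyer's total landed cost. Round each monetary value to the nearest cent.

CIF: the seller pays costs through ocean freight and marine insurance to the destination port.
Already in the invoice (seller's account under CIF): export clearance — exclude.
The CIF price already equals the CIF value: 231626.90
Ad valorem component: 231626.90 × 7.1% = 16445.51
Specific component: 6371 × 4.07 = 25929.97
Import duty = 16445.51 + 25929.97 = 42375.48
Buyer bears: destination terminal 1170.64 + brokerage 511.20 + delivery 1689.91 + duty 42375.48 = 45747.23
Landed cost = invoice 231626.90 + 45747.23 = 277374.13

Total landed cost: USD 277374.13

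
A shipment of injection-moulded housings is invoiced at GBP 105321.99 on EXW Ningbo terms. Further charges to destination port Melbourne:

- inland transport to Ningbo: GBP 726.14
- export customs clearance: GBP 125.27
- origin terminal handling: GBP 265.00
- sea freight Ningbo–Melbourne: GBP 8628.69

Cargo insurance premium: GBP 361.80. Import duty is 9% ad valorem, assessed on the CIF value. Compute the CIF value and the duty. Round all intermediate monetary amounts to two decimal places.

CIF value: GBP 115428.89; import duty: GBP 10388.60

CIF = EXW price + pre-shipment costs + freight + insurance
CIF = 105321.99 + 726.14 + 125.27 + 265.00 + 8628.69 + 361.80 = 115428.89
Import duty = 115428.89 × 9% = 10388.60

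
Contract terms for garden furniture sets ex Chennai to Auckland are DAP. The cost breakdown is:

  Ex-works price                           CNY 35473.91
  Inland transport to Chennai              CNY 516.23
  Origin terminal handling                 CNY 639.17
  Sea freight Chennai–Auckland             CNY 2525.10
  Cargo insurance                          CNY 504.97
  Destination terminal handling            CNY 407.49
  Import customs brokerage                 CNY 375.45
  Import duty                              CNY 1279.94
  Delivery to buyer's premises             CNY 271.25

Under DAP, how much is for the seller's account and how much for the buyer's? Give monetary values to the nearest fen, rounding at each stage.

Seller: CNY 40338.12; buyer: CNY 1655.39

DAP: the seller bears all costs to the named destination except import duty and clearance.
Seller's account: goods 35473.91 + inland to port 516.23 + origin terminal 639.17 + freight 2525.10 + insurance 504.97 + destination terminal 407.49 + delivery 271.25 = 40338.12
Buyer's account: brokerage 375.45 + duty 1279.94 = 1655.39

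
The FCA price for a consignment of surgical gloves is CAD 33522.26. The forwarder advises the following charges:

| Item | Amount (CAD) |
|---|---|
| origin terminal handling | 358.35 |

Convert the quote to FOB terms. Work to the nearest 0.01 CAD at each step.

FOB price: CAD 33880.61

From FCA to FOB, the seller additionally bears: origin terminal.
FOB price = 33522.26 + 358.35 = 33880.61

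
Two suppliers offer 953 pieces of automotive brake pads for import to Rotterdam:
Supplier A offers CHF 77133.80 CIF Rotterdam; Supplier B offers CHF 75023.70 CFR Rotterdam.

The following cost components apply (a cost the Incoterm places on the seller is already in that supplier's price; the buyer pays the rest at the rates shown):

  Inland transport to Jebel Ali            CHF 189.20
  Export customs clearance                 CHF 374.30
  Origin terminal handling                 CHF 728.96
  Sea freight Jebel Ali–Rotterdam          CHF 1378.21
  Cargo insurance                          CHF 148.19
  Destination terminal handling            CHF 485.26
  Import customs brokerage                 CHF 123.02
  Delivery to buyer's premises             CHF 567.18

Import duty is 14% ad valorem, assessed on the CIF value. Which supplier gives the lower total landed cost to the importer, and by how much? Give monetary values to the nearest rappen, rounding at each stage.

Supplier B is cheaper by CHF 2236.58

Supplier A (CIF):
The CIF price already equals the CIF value: 77133.80
Import duty = 77133.80 × 14% = 10798.73
Buyer bears (A): 485.26 + 123.02 + 567.18 = 1175.46
Landed cost (A) = invoice 77133.80 + 1175.46 + duty 10798.73 = 89107.99
Supplier B (CFR):
CIF value = CFR price + insurance = 75023.70 + 148.19 = 75171.89
Import duty = 75171.89 × 14% = 10524.06
Buyer bears (B): 148.19 + 485.26 + 123.02 + 567.18 = 1323.65
Landed cost (B) = invoice 75023.70 + 1323.65 + duty 10524.06 = 86871.41
Difference = |89107.99 − 86871.41| = 2236.58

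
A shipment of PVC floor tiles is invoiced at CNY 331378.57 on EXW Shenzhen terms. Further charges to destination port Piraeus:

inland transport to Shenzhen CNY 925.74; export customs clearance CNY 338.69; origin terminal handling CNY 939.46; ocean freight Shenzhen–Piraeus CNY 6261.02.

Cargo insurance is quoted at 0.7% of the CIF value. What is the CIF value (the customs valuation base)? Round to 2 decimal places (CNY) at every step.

CIF value: CNY 342239.15

Let C be the CIF value. C = EXW price + pre-shipment costs + freight + 0.7% × C
C − 0.7% × C = 331378.57 + 925.74 + 338.69 + 939.46 + 6261.02
0.993 × C = 339843.48
C = 339843.48 / 0.993 = 342239.15
Insurance premium = 0.7% × 342239.15 = 2395.67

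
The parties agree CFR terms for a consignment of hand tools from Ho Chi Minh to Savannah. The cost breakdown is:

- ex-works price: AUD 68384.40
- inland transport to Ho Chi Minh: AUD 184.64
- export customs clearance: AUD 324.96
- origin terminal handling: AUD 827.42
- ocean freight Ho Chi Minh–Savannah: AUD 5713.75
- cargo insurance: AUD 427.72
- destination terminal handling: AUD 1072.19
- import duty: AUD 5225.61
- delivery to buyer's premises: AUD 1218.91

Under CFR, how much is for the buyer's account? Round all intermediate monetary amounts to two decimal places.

Buyer's account: AUD 7944.43

CFR: the seller pays costs through ocean freight to the destination port, but not insurance.
Seller's account: goods 68384.40 + inland to port 184.64 + export clearance 324.96 + origin terminal 827.42 + freight 5713.75 = 75435.17
Buyer's account: insurance 427.72 + destination terminal 1072.19 + duty 5225.61 + delivery 1218.91 = 7944.43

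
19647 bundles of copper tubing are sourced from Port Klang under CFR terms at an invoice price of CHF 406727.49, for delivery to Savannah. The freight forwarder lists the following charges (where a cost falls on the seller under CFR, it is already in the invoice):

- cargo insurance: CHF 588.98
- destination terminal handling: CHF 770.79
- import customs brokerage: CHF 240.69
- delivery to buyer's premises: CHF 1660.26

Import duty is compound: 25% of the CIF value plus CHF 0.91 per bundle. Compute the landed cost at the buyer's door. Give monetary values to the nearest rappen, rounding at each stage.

CFR: the seller pays costs through ocean freight to the destination port, but not insurance.
CIF value = CFR price + insurance = 406727.49 + 588.98 = 407316.47
Ad valorem component: 407316.47 × 25% = 101829.12
Specific component: 19647 × 0.91 = 17878.77
Import duty = 101829.12 + 17878.77 = 119707.89
Buyer bears: insurance 588.98 + destination terminal 770.79 + brokerage 240.69 + delivery 1660.26 + duty 119707.89 = 122968.61
Landed cost = invoice 406727.49 + 122968.61 = 529696.10

Total landed cost: CHF 529696.10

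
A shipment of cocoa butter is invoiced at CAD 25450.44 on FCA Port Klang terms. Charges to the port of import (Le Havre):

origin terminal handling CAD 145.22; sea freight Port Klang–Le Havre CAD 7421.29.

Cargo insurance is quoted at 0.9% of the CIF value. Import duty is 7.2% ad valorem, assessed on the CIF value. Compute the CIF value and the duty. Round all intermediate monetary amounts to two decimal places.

Let C be the CIF value. C = FCA price + pre-shipment costs + freight + 0.9% × C
C − 0.9% × C = 25450.44 + 145.22 + 7421.29
0.991 × C = 33016.95
C = 33016.95 / 0.991 = 33316.80
Insurance premium = 0.9% × 33316.80 = 299.85
Import duty = 33316.80 × 7.2% = 2398.81

CIF value: CAD 33316.80; import duty: CAD 2398.81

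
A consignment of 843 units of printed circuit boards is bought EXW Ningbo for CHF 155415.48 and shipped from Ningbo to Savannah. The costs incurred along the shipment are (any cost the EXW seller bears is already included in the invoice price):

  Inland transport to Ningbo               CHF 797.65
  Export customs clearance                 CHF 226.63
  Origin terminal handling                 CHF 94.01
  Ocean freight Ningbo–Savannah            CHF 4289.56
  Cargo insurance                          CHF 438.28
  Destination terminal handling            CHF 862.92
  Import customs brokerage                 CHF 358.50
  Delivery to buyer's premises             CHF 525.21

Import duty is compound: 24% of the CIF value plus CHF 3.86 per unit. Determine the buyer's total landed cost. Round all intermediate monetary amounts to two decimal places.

Total landed cost: CHF 204965.01

EXW: the seller makes goods available at their premises; the buyer bears all onward costs.
CIF value = EXW price + inland to port + export clearance + origin terminal + freight + insurance = 155415.48 + 797.65 + 226.63 + 94.01 + 4289.56 + 438.28 = 161261.61
Ad valorem component: 161261.61 × 24% = 38702.79
Specific component: 843 × 3.86 = 3253.98
Import duty = 38702.79 + 3253.98 = 41956.77
Buyer bears: inland to port 797.65 + export clearance 226.63 + origin terminal 94.01 + freight 4289.56 + insurance 438.28 + destination terminal 862.92 + brokerage 358.50 + delivery 525.21 + duty 41956.77 = 49549.53
Landed cost = invoice 155415.48 + 49549.53 = 204965.01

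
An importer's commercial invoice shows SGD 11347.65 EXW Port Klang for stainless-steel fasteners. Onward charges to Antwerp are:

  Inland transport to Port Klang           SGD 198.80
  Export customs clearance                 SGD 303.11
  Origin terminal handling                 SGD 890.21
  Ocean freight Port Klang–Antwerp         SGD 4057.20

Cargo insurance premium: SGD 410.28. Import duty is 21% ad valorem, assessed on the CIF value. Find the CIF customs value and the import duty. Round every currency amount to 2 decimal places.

CIF value: SGD 17207.25; import duty: SGD 3613.52

CIF = EXW price + pre-shipment costs + freight + insurance
CIF = 11347.65 + 198.80 + 303.11 + 890.21 + 4057.20 + 410.28 = 17207.25
Import duty = 17207.25 × 21% = 3613.52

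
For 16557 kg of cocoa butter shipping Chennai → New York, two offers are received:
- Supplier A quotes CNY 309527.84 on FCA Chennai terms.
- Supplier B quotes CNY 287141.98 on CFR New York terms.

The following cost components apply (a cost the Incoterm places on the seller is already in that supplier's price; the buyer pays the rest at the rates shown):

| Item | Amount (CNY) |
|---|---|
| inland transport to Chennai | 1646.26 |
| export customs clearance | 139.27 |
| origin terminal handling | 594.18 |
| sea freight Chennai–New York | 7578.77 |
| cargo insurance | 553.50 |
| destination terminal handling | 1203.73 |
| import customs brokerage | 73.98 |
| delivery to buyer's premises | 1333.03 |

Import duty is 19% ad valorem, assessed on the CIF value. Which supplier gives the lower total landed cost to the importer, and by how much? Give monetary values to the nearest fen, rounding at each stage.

Supplier A (FCA):
CIF value = FCA price + origin terminal + freight + insurance = 309527.84 + 594.18 + 7578.77 + 553.50 = 318254.29
Import duty = 318254.29 × 19% = 60468.32
Buyer bears (A): 594.18 + 7578.77 + 553.50 + 1203.73 + 73.98 + 1333.03 = 11337.19
Landed cost (A) = invoice 309527.84 + 11337.19 + duty 60468.32 = 381333.35
Supplier B (CFR):
CIF value = CFR price + insurance = 287141.98 + 553.50 = 287695.48
Import duty = 287695.48 × 19% = 54662.14
Buyer bears (B): 553.50 + 1203.73 + 73.98 + 1333.03 = 3164.24
Landed cost (B) = invoice 287141.98 + 3164.24 + duty 54662.14 = 344968.36
Difference = |381333.35 − 344968.36| = 36364.99

Supplier B is cheaper by CNY 36364.99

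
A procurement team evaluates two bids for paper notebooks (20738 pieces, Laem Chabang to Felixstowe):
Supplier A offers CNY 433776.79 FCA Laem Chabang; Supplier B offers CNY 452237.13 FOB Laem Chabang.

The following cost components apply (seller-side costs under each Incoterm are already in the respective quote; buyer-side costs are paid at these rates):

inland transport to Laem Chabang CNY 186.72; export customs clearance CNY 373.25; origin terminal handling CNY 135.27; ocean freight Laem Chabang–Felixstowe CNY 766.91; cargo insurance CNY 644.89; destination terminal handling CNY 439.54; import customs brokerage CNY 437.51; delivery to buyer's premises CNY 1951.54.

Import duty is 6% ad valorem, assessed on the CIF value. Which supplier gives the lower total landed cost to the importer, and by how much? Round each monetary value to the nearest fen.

Supplier A (FCA):
CIF value = FCA price + origin terminal + freight + insurance = 433776.79 + 135.27 + 766.91 + 644.89 = 435323.86
Import duty = 435323.86 × 6% = 26119.43
Buyer bears (A): 135.27 + 766.91 + 644.89 + 439.54 + 437.51 + 1951.54 = 4375.66
Landed cost (A) = invoice 433776.79 + 4375.66 + duty 26119.43 = 464271.88
Supplier B (FOB):
CIF value = FOB price + freight + insurance = 452237.13 + 766.91 + 644.89 = 453648.93
Import duty = 453648.93 × 6% = 27218.94
Buyer bears (B): 766.91 + 644.89 + 439.54 + 437.51 + 1951.54 = 4240.39
Landed cost (B) = invoice 452237.13 + 4240.39 + duty 27218.94 = 483696.46
Difference = |464271.88 − 483696.46| = 19424.58

Supplier A is cheaper by CNY 19424.58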